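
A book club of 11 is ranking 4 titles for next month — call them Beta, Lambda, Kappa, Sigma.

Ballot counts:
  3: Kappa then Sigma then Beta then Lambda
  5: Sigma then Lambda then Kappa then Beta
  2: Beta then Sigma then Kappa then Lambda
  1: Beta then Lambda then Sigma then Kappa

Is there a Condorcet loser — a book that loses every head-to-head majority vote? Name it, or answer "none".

Head-to-head results (11 members):
Beta–Lambda: Beta 6–5.
Beta vs Kappa: Kappa wins 8–3.
Beta vs Sigma: Sigma wins 8–3.
Lambda vs Kappa: Lambda is ranked higher on 5+1 = 6 ballots, Kappa on 5. Lambda wins 6–5.
Lambda vs Sigma: Sigma wins 10–1.
Kappa vs Sigma: Kappa preferred on 3 ballots; Sigma wins 8–3.
Every book wins at least one matchup (Beta beats Lambda; Lambda beats Kappa; Kappa beats Beta; Sigma beats Beta), so there is no Condorcet loser.

none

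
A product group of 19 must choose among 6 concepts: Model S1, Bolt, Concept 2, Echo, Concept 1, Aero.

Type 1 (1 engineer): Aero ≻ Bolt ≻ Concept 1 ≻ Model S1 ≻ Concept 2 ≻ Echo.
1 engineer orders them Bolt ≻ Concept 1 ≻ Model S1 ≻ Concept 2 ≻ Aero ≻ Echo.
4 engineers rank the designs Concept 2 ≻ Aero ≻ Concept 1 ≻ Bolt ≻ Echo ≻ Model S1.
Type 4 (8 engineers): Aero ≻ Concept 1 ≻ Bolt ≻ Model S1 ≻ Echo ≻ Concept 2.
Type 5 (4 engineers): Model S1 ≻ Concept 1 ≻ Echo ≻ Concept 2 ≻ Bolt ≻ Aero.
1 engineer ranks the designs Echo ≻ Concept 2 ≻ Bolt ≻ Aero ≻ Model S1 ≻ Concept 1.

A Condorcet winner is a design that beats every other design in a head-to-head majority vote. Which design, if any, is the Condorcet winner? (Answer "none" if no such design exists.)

Check each pair by majority over 19 ballots:
Model S1 vs Bolt: 4 to 15, Bolt.
Model S1 vs Concept 2: 14 to 5, Model S1.
Model S1 vs Echo: 1+1+8+4 = 14 for Model S1, 5 for Echo — Model S1 by 14–5.
Model S1 vs Concept 1: Model S1 preferred on 4+1 = 5 ballots; Concept 1 wins 14–5.
Model S1 vs Aero: Model S1 preferred on 1+4 = 5 ballots; Aero wins 14–5.
Bolt vs Concept 2: Bolt preferred on 1+1+8 = 10 ballots; Bolt wins 10–9.
Bolt vs Echo: Bolt preferred on 1+1+4+8 = 14 ballots; Bolt wins 14–5.
Bolt vs Concept 1: 3 to 16, Concept 1.
Bolt vs Aero: 6 to 13, Aero.
Concept 2 vs Echo: 1+1+4 = 6 for Concept 2, 13 for Echo — Echo by 13–6.
Concept 2 vs Concept 1: 4+1 = 5 for Concept 2, 14 for Concept 1 — Concept 1 by 14–5.
Concept 2 vs Aero: 1+4+4+1 = 10 for Concept 2, 9 for Aero — Concept 2 by 10–9.
Echo vs Concept 1: 1 for Echo, 18 for Concept 1 — Concept 1 by 18–1.
Echo vs Aero: Echo preferred on 4+1 = 5 ballots; Aero wins 14–5.
Concept 1 vs Aero: Concept 1 is ranked higher on 1+4 = 5 ballots, Aero on 14. Aero wins 14–5.
No design is unbeaten: Model S1 loses to Bolt; Bolt loses to Concept 1; Concept 2 loses to Model S1; Echo loses to Model S1; Concept 1 loses to Aero; Aero loses to Concept 2. In particular Model S1 beats Concept 2 beats Aero beats Model S1 is a majority cycle — no Condorcet winner exists.

none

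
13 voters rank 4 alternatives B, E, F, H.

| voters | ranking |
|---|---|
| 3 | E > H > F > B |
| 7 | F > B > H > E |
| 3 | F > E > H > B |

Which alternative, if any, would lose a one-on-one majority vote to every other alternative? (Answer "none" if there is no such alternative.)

Pairwise majorities:
B vs E: 7 for B, 6 for E — B by 7–6.
B vs F: 0 for B, 13 for F — F by 13–0.
B vs H: B wins 7–6.
E vs F: F wins 10–3.
E vs H: H, 7–6.
F vs H: F preferred on 7+3 = 10 ballots; F wins 10–3.
E loses to every other alternative — it is the Condorcet loser.

E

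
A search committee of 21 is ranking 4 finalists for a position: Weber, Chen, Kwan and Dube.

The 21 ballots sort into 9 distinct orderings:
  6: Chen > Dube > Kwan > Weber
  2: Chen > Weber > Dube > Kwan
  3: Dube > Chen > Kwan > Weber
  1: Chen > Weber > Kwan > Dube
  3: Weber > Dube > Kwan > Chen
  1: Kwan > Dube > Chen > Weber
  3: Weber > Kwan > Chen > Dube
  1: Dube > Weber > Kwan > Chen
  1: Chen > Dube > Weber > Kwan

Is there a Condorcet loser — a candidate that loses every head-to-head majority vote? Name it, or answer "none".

Head-to-head results (21 committee members):
Weber vs Chen: 3+3+1 = 7 for Weber, 14 for Chen — Chen by 14–7.
Weber vs Kwan: Weber preferred on 2+1+3+3+1+1 = 11 ballots; Weber wins 11–10.
Weber–Dube: Dube 12–9.
Chen vs Kwan: Chen is ranked higher on 6+2+3+1+1 = 13 ballots, Kwan on 8. Chen wins 13–8.
Chen vs Dube: 6+2+1+3+1 = 13 for Chen, 8 for Dube — Chen by 13–8.
Kwan vs Dube: Kwan preferred on 1+1+3 = 5 ballots; Dube wins 16–5.
Kwan loses to every other candidate — it is the Condorcet loser.

Kwan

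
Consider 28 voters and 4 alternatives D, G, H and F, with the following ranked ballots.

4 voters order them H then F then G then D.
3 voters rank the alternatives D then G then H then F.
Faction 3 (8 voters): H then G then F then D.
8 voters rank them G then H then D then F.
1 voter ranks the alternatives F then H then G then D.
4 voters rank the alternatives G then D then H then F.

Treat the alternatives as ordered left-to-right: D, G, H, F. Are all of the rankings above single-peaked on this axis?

yes

Axis positions: D=1, G=2, H=3, F=4.
Faction 1 (peak H at position 3): ranking walks positions 3-4-2-1, expanding outward from the peak — single-peaked.
Faction 2 (peak D at position 1): ranking walks positions 1-2-3-4, expanding outward from the peak — single-peaked.
Faction 3 (peak H at position 3): ranking walks positions 3-2-4-1, expanding outward from the peak — single-peaked.
Faction 4 (peak G at position 2): ranking walks positions 2-3-1-4, expanding outward from the peak — single-peaked.
Faction 5 (peak F at position 4): ranking walks positions 4-3-2-1, expanding outward from the peak — single-peaked.
Faction 6 (peak G at position 2): ranking walks positions 2-1-3-4, expanding outward from the peak — single-peaked.
Every ranking is single-peaked on this axis.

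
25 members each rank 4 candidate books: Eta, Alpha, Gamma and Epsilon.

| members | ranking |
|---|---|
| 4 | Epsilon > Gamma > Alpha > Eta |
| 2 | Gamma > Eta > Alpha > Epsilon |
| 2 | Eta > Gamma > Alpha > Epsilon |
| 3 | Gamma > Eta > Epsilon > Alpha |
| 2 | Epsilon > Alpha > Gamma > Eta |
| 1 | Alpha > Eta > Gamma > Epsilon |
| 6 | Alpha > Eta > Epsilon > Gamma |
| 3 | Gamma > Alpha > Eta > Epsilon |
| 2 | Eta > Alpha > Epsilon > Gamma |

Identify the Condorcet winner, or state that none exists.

Check each pair by majority over 25 ballots:
Eta vs Alpha: Alpha, 16–9.
Eta vs Gamma: Gamma wins 14–11.
Eta–Epsilon: Eta 19–6.
Alpha vs Gamma: Gamma wins 14–11.
Alpha vs Epsilon: Alpha wins 16–9.
Gamma vs Epsilon: Epsilon, 14–11.
Each book drops at least one matchup (Eta loses to Alpha; Alpha loses to Gamma; Gamma loses to Epsilon; Epsilon loses to Eta); the cycle Eta > Epsilon > Gamma > Eta rules out a Condorcet winner.

none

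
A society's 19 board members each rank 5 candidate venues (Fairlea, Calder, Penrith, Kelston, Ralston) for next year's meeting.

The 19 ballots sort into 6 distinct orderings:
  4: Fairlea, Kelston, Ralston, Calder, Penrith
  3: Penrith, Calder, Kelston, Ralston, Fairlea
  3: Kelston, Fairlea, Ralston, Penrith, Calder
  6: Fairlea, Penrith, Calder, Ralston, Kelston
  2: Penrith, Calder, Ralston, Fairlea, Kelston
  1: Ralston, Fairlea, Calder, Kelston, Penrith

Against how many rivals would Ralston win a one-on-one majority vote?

Ralston against each rival (19 organisers):
Ralston vs Fairlea: 6 to 13, Fairlea.
Ralston vs Calder: 4+3+1 = 8 for Ralston, 11 for Calder — Calder by 11–8.
Ralston vs Penrith: Ralston preferred on 4+3+1 = 8 ballots; Penrith wins 11–8.
Ralston vs Kelston: 9 to 10, Kelston.
Ralston beats no one; loses to Fairlea, Calder, Penrith, Kelston — 0 pairwise wins.

0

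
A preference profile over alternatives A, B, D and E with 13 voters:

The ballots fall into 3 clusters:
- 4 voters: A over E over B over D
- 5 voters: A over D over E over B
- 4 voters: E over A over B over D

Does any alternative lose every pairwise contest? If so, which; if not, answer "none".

Pairwise majorities:
A vs B: A wins 13–0.
A vs D: A, 13–0.
A vs E: A is ranked higher on 4+5 = 9 ballots, E on 4. A wins 9–4.
B vs D: 8 to 5, B.
B vs E: E, 13–0.
D vs E: 5 to 8, E.
Only D has no wins; D is the Condorcet loser.

D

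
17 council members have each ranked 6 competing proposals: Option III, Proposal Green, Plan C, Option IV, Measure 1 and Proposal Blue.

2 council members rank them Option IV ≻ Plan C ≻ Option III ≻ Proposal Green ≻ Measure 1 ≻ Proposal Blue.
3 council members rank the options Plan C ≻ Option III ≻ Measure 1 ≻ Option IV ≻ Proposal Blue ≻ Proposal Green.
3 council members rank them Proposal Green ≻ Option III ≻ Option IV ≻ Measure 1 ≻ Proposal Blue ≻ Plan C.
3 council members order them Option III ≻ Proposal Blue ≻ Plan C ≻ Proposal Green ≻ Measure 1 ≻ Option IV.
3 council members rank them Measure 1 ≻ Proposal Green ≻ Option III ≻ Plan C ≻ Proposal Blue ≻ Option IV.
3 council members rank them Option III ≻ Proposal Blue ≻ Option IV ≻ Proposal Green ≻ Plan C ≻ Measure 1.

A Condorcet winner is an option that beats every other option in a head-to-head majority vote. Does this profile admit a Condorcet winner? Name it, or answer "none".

Option III

Check each pair by majority over 17 ballots:
Option III vs Proposal Green: Option III, 11–6.
Option III vs Plan C: Option III wins 12–5.
Option III–Option IV: Option III 15–2.
Option III vs Measure 1: Option III wins 14–3.
Option III vs Proposal Blue: Option III wins 17–0.
Proposal Green vs Plan C: Proposal Green, 9–8.
Proposal Green vs Option IV: Proposal Green wins 9–8.
Proposal Green–Measure 1: Proposal Green 11–6.
Proposal Green vs Proposal Blue: Proposal Blue wins 9–8.
Plan C vs Option IV: Plan C, 9–8.
Plan C–Measure 1: Plan C 11–6.
Plan C vs Proposal Blue: Proposal Blue wins 9–8.
Option IV vs Measure 1: Measure 1, 9–8.
Option IV–Proposal Blue: Proposal Blue 9–8.
Measure 1 vs Proposal Blue: Measure 1, 11–6.
Option III defeats every rival head-to-head and is the Condorcet winner.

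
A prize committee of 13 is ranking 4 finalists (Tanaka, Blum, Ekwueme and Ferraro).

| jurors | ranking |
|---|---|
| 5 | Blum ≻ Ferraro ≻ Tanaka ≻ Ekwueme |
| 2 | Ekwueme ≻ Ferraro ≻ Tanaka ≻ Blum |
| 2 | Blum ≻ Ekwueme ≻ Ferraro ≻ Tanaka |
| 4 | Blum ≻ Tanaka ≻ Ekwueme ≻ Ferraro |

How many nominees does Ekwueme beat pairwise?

Ekwueme against each rival (13 jurors):
Ekwueme vs Tanaka: Ekwueme preferred on 2+2 = 4 ballots; Tanaka wins 9–4.
Ekwueme vs Blum: Blum wins 11–2.
Ekwueme–Ferraro: Ekwueme 8–5.
Ekwueme beats Ferraro; loses to Tanaka, Blum — 1 pairwise win.

1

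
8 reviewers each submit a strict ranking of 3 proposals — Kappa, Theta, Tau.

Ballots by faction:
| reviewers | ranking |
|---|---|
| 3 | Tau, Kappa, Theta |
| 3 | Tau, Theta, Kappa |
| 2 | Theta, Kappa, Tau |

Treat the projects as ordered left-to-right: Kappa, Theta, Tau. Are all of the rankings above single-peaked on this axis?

no

Axis positions: Kappa=1, Theta=2, Tau=3.
Faction 1: ranking walks positions 3-1-2; Kappa is ranked above Theta even though Theta lies between Kappa and the peak Tau on the axis — preferences dip and rise again. Not single-peaked.
Faction 2 (peak Tau at position 3): ranking walks positions 3-2-1, expanding outward from the peak — single-peaked.
Faction 3 (peak Theta at position 2): ranking walks positions 2-1-3, expanding outward from the peak — single-peaked.
Faction 1 violates single-peakedness, so the profile is not single-peaked on this axis.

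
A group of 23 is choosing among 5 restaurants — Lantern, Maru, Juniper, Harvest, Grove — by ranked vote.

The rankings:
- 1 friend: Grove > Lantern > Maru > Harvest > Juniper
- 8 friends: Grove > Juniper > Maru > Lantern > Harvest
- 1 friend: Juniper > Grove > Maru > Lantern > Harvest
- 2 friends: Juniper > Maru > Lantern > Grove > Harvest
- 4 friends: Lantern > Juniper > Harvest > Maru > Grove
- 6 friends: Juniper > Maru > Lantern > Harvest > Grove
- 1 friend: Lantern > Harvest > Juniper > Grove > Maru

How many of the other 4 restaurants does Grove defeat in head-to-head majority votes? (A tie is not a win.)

Grove against each rival (23 friends):
Grove vs Lantern: Grove is ranked higher on 1+8+1 = 10 ballots, Lantern on 13. Lantern wins 13–10.
Grove vs Maru: Grove preferred on 1+8+1+1 = 11 ballots; Maru wins 12–11.
Grove vs Juniper: Grove preferred on 1+8 = 9 ballots; Juniper wins 14–9.
Grove vs Harvest: Grove, 12–11.
Grove beats Harvest; loses to Lantern, Maru, Juniper — 1 pairwise win.

1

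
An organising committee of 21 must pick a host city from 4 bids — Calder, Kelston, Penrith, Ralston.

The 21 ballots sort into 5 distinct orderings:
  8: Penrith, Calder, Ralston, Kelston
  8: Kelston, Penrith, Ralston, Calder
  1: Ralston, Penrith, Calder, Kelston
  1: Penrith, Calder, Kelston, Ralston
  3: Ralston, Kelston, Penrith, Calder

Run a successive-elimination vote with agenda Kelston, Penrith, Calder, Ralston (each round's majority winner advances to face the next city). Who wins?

Ralston

Round 1: Kelston vs Penrith — 11–10, Kelston advances.
Round 2: Kelston vs Calder — 11–10, Kelston advances.
Round 3: Kelston vs Ralston — 9–12, Ralston advances.
The agenda winner is Ralston.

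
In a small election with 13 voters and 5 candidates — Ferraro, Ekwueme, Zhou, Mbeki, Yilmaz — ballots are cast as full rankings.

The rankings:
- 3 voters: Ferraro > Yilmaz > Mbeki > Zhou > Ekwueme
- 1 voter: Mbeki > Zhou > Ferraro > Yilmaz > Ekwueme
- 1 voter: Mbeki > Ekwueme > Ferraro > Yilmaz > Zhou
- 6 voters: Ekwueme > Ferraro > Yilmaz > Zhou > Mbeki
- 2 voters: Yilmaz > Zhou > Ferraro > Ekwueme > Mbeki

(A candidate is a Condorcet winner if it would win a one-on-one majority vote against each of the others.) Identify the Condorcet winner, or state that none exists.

Ekwueme

Pairwise majorities:
Ferraro vs Ekwueme: Ekwueme, 7–6.
Ferraro vs Zhou: Ferraro wins 10–3.
Ferraro vs Mbeki: Ferraro, 11–2.
Ferraro vs Yilmaz: Ferraro, 11–2.
Ekwueme vs Zhou: Ekwueme, 7–6.
Ekwueme vs Mbeki: Ekwueme wins 8–5.
Ekwueme vs Yilmaz: Ekwueme, 7–6.
Zhou–Mbeki: Zhou 8–5.
Zhou vs Yilmaz: Yilmaz wins 12–1.
Mbeki vs Yilmaz: Yilmaz wins 11–2.
Only Ekwueme has no losses; Ekwueme is the Condorcet winner.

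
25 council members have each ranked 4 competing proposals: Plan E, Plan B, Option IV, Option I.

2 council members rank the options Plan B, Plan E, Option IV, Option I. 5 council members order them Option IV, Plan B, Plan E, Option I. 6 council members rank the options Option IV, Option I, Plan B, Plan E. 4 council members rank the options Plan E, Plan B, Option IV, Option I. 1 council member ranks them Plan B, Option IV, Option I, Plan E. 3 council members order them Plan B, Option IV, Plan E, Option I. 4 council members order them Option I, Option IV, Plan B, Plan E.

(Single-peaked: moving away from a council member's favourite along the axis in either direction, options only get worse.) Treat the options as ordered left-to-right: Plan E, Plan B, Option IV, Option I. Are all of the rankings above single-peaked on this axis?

yes

Axis positions: Plan E=1, Plan B=2, Option IV=3, Option I=4.
Faction 1 (peak Plan B at position 2): ranking walks positions 2-1-3-4, expanding outward from the peak — single-peaked.
Faction 2 (peak Option IV at position 3): ranking walks positions 3-2-1-4, expanding outward from the peak — single-peaked.
Faction 3 (peak Option IV at position 3): ranking walks positions 3-4-2-1, expanding outward from the peak — single-peaked.
Faction 4 (peak Plan E at position 1): ranking walks positions 1-2-3-4, expanding outward from the peak — single-peaked.
Faction 5 (peak Plan B at position 2): ranking walks positions 2-3-4-1, expanding outward from the peak — single-peaked.
Faction 6 (peak Plan B at position 2): ranking walks positions 2-3-1-4, expanding outward from the peak — single-peaked.
Faction 7 (peak Option I at position 4): ranking walks positions 4-3-2-1, expanding outward from the peak — single-peaked.
Every ranking is single-peaked on this axis.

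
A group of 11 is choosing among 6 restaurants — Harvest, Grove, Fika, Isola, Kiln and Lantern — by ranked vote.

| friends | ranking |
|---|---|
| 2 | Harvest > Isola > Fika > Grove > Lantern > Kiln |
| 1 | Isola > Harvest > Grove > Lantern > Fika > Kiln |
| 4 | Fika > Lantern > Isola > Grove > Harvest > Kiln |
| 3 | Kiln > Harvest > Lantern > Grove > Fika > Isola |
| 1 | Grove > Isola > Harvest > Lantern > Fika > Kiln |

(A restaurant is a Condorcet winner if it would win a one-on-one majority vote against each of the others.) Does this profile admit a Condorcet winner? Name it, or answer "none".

Pairwise majorities:
Harvest–Grove: Harvest 6–5.
Harvest–Fika: Harvest 7–4.
Harvest–Isola: Isola 6–5.
Harvest vs Kiln: Harvest, 8–3.
Harvest vs Lantern: Harvest wins 7–4.
Grove–Fika: Fika 6–5.
Grove vs Isola: Isola wins 7–4.
Grove vs Kiln: Grove wins 8–3.
Grove–Lantern: Lantern 7–4.
Fika–Isola: Fika 7–4.
Fika vs Kiln: Fika wins 8–3.
Fika–Lantern: Fika 6–5.
Isola vs Kiln: Isola, 8–3.
Isola–Lantern: Lantern 7–4.
Kiln–Lantern: Lantern 8–3.
Every restaurant loses at least once (Harvest loses to Isola; Grove loses to Harvest; Fika loses to Harvest; Isola loses to Fika; Kiln loses to Harvest; Lantern loses to Harvest). The majority relation contains the cycle Harvest → Fika → Isola → Harvest, so there is no Condorcet winner.

none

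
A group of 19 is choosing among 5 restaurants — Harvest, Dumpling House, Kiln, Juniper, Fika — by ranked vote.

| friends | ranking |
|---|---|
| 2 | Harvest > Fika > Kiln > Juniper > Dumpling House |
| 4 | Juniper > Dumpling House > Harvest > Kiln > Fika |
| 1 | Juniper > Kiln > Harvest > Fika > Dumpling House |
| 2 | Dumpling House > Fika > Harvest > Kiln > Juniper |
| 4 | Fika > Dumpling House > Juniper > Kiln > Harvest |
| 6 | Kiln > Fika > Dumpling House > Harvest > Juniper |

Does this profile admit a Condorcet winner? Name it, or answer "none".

none

Head-to-head results (19 friends):
Harvest vs Dumpling House: Dumpling House, 16–3.
Harvest vs Kiln: 2+4+2 = 8 for Harvest, 11 for Kiln — Kiln by 11–8.
Harvest vs Juniper: 2+2+6 = 10 for Harvest, 9 for Juniper — Harvest by 10–9.
Harvest vs Fika: Fika wins 12–7.
Dumpling House vs Kiln: Dumpling House is ranked higher on 4+2+4 = 10 ballots, Kiln on 9. Dumpling House wins 10–9.
Dumpling House vs Juniper: Dumpling House is ranked higher on 2+4+6 = 12 ballots, Juniper on 7. Dumpling House wins 12–7.
Dumpling House vs Fika: Dumpling House preferred on 4+2 = 6 ballots; Fika wins 13–6.
Kiln vs Juniper: Kiln, 10–9.
Kiln vs Fika: Kiln wins 11–8.
Juniper–Fika: Fika 14–5.
No restaurant is unbeaten: Harvest loses to Dumpling House; Dumpling House loses to Fika; Kiln loses to Dumpling House; Juniper loses to Harvest; Fika loses to Kiln. In particular Dumpling House > Kiln > Fika > Dumpling House is a majority cycle — no Condorcet winner exists.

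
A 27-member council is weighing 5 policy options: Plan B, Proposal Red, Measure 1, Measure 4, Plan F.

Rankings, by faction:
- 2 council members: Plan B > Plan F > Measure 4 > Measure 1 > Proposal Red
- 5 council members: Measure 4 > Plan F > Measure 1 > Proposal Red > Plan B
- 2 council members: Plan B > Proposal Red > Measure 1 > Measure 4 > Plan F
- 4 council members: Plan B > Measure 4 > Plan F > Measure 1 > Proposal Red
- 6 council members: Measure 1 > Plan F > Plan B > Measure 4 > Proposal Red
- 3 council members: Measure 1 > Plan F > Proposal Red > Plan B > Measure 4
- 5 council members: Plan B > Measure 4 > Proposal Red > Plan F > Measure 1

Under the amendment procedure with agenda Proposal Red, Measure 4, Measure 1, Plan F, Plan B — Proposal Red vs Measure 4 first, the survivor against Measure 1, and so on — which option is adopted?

Round 1: Proposal Red vs Measure 4 — 5–22, Measure 4 advances.
Round 2: Measure 4 vs Measure 1 — 16–11, Measure 4 advances.
Round 3: Measure 4 vs Plan F — 16–11, Measure 4 advances.
Round 4: Measure 4 vs Plan B — 5–22, Plan B advances.
Plan B survives the agenda.

Plan B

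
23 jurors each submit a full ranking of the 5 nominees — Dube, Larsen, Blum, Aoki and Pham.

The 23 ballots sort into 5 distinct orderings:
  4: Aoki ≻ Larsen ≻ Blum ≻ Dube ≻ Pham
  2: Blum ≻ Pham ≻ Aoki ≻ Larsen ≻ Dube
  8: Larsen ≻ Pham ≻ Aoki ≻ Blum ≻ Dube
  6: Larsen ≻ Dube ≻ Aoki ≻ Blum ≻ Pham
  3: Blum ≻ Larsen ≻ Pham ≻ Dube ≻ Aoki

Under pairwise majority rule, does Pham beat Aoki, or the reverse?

Ballots ranking Pham above Aoki: 2 + 8 + 3 = 13.
Ballots ranking Aoki above Pham: 23 − 13 = 10.
Pham wins the head-to-head 13–10.

Pham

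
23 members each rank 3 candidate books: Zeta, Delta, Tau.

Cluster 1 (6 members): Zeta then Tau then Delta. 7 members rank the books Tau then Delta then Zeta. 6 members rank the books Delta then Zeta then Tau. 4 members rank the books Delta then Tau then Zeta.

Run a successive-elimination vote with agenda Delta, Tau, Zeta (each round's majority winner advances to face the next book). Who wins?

Round 1: Delta vs Tau — 10–13, Tau advances.
Round 2: Tau vs Zeta — 11–12, Zeta advances.
Zeta survives the agenda.

Zeta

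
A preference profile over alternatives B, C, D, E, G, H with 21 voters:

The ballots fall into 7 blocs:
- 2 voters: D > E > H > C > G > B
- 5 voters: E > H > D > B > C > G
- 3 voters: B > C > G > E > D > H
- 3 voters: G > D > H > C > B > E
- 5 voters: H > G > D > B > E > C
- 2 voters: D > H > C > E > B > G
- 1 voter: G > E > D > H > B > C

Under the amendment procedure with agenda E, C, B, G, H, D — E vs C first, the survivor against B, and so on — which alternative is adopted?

D

Round 1: E vs C — 13–8, E advances.
Round 2: E vs B — 10–11, B advances.
Round 3: B vs G — 10–11, G advances.
Round 4: G vs H — 7–14, H advances.
Round 5: H vs D — 10–11, D advances.
The agenda winner is D.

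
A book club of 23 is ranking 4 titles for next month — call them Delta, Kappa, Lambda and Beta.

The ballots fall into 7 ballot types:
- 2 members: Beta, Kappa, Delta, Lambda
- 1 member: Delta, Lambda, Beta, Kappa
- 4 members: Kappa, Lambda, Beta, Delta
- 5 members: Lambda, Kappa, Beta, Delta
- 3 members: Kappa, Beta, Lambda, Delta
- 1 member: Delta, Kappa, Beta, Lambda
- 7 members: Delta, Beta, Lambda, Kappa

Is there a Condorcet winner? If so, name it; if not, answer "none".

Check each pair by majority over 23 ballots:
Delta vs Kappa: Delta preferred on 1+1+7 = 9 ballots; Kappa wins 14–9.
Delta vs Lambda: Lambda wins 12–11.
Delta vs Beta: Beta, 14–9.
Kappa vs Lambda: Lambda wins 13–10.
Kappa–Beta: Kappa 13–10.
Lambda vs Beta: Beta wins 13–10.
Each book drops at least one matchup (Delta loses to Kappa; Kappa loses to Lambda; Lambda loses to Beta; Beta loses to Kappa); the cycle Kappa > Beta > Lambda > Kappa rules out a Condorcet winner.

none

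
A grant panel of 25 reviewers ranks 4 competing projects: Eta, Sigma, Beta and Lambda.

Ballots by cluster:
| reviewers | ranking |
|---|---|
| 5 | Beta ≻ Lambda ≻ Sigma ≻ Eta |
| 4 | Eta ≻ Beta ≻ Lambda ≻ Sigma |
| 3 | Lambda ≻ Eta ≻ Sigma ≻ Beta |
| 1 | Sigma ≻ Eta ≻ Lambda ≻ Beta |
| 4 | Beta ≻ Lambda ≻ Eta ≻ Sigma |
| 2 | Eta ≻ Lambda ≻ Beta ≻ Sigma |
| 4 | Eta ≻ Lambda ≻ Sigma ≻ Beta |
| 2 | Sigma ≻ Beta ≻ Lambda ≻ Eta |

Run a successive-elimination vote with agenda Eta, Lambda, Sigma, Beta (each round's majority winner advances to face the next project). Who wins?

Round 1: Eta vs Lambda — 11–14, Lambda advances.
Round 2: Lambda vs Sigma — 22–3, Lambda advances.
Round 3: Lambda vs Beta — 10–15, Beta advances.
Beta survives the agenda.

Beta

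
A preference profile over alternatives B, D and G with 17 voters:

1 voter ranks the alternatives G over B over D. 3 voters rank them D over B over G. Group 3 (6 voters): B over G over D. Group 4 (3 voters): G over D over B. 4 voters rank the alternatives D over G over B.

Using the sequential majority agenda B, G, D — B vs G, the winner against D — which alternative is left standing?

D

Round 1: B vs G — 9–8, B advances.
Round 2: B vs D — 7–10, D advances.
The agenda winner is D.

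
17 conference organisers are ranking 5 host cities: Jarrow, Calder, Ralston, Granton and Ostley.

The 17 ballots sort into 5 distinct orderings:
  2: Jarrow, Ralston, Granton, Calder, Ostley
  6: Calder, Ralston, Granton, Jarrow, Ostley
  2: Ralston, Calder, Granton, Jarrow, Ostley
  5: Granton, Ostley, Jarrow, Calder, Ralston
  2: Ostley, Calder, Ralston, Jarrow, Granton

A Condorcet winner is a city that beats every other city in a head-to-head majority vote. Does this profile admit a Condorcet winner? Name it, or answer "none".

Calder

Check each pair by majority over 17 ballots:
Jarrow–Calder: Calder 10–7.
Jarrow vs Ralston: Ralston, 10–7.
Jarrow vs Granton: 4 to 13, Granton.
Jarrow vs Ostley: Jarrow wins 10–7.
Calder–Ralston: Calder 13–4.
Calder vs Granton: Calder wins 10–7.
Calder vs Ostley: 10 to 7, Calder.
Ralston vs Granton: Ralston, 12–5.
Ralston vs Ostley: 2+6+2 = 10 for Ralston, 7 for Ostley — Ralston by 10–7.
Granton vs Ostley: 15 to 2, Granton.
Calder wins every pairwise contest, so Calder is the Condorcet winner.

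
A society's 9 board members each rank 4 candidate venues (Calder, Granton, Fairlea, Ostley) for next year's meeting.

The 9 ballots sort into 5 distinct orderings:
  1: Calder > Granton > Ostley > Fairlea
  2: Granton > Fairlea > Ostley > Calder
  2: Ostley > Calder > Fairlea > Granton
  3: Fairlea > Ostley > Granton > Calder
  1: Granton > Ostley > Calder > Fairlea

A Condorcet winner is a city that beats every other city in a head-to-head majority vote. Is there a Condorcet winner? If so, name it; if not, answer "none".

Head-to-head results (9 organisers):
Calder vs Granton: Calder is ranked higher on 1+2 = 3 ballots, Granton on 6. Granton wins 6–3.
Calder vs Fairlea: 1+2+1 = 4 for Calder, 5 for Fairlea — Fairlea by 5–4.
Calder vs Ostley: Calder preferred on 1 ballot; Ostley wins 8–1.
Granton vs Fairlea: Granton preferred on 1+2+1 = 4 ballots; Fairlea wins 5–4.
Granton vs Ostley: 4 to 5, Ostley.
Fairlea vs Ostley: 5 to 4, Fairlea.
Fairlea beats each of Calder, Granton, Ostley — Fairlea is the Condorcet winner.

Fairlea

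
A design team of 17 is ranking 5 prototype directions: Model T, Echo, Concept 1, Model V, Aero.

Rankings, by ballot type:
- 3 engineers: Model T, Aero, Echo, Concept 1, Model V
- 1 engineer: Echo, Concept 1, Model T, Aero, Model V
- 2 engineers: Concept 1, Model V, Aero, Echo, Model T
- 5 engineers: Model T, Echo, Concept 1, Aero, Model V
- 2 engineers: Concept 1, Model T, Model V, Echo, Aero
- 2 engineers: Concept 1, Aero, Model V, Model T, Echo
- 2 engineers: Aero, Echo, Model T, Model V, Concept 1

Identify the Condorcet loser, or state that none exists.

Head-to-head results (17 engineers):
Model T vs Echo: Model T is ranked higher on 3+5+2+2 = 12 ballots, Echo on 5. Model T wins 12–5.
Model T–Concept 1: Model T 10–7.
Model T–Model V: Model T 13–4.
Model T vs Aero: 3+1+5+2 = 11 for Model T, 6 for Aero — Model T by 11–6.
Echo vs Concept 1: Echo, 11–6.
Echo vs Model V: 11 to 6, Echo.
Echo vs Aero: Aero wins 9–8.
Concept 1 vs Model V: Concept 1 preferred on 3+1+2+5+2+2 = 15 ballots; Concept 1 wins 15–2.
Concept 1 vs Aero: Concept 1 wins 12–5.
Model V vs Aero: Model V is ranked higher on 2+2 = 4 ballots, Aero on 13. Aero wins 13–4.
Model V is beaten in every head-to-head and is the Condorcet loser.

Model V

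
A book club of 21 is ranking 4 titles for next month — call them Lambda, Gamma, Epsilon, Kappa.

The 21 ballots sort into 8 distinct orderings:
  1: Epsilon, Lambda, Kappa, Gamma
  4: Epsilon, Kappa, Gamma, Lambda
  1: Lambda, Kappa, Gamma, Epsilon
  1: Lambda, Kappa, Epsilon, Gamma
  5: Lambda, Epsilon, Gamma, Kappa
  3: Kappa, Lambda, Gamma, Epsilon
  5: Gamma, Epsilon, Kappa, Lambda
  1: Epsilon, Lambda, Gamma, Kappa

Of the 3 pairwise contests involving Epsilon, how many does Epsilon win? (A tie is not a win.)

3

Epsilon against each rival (21 members):
Epsilon vs Lambda: 11 to 10, Epsilon.
Epsilon–Gamma: Epsilon 12–9.
Epsilon–Kappa: Epsilon 16–5.
Epsilon beats Lambda, Gamma, Kappa — 3 pairwise wins.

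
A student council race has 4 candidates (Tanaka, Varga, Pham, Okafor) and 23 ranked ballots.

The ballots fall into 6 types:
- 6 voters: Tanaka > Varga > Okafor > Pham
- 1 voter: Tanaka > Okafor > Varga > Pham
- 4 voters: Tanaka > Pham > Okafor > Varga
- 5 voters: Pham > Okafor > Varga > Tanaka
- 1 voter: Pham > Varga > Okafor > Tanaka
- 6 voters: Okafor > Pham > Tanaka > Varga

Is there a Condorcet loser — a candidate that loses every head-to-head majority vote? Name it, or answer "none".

Varga

Head-to-head results (23 voters):
Tanaka vs Varga: Tanaka wins 17–6.
Tanaka vs Pham: Tanaka is ranked higher on 6+1+4 = 11 ballots, Pham on 12. Pham wins 12–11.
Tanaka vs Okafor: 11 to 12, Okafor.
Varga vs Pham: Varga is ranked higher on 6+1 = 7 ballots, Pham on 16. Pham wins 16–7.
Varga vs Okafor: Okafor, 16–7.
Pham–Okafor: Okafor 13–10.
Only Varga has no wins; Varga is the Condorcet loser.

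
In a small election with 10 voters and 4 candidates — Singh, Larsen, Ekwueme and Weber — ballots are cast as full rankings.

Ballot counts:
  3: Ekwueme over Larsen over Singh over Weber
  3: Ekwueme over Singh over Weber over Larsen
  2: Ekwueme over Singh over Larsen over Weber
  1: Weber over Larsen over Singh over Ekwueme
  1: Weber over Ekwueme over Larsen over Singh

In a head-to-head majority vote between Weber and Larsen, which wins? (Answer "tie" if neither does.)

tie

Ballots ranking Weber above Larsen: 3 + 1 + 1 = 5.
Ballots ranking Larsen above Weber: 10 − 5 = 5.
5–5: the pair ties.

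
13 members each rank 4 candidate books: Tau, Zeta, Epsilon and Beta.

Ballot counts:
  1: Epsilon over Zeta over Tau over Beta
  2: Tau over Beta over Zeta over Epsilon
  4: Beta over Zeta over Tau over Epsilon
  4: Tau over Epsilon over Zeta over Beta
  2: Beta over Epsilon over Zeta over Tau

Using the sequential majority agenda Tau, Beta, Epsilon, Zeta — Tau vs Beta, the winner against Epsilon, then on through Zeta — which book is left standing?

Round 1: Tau vs Beta — 7–6, Tau advances.
Round 2: Tau vs Epsilon — 10–3, Tau advances.
Round 3: Tau vs Zeta — 6–7, Zeta advances.
The agenda winner is Zeta.

Zeta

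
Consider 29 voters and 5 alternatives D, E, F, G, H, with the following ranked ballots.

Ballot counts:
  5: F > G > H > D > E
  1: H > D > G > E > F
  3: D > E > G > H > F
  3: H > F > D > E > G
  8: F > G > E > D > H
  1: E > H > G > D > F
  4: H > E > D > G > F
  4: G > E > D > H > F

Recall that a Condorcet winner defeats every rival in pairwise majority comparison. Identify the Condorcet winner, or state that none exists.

Check each pair by majority over 29 ballots:
D vs E: D is ranked higher on 5+1+3+3 = 12 ballots, E on 17. E wins 17–12.
D vs F: F wins 16–13.
D vs G: D preferred on 1+3+3+4 = 11 ballots; G wins 18–11.
D vs H: D wins 15–14.
E–F: F 16–13.
E vs G: E preferred on 3+3+1+4 = 11 ballots; G wins 18–11.
E vs H: E, 16–13.
F vs G: F is ranked higher on 5+3+8 = 16 ballots, G on 13. F wins 16–13.
F vs H: F preferred on 5+8 = 13 ballots; H wins 16–13.
G–H: G 20–9.
No alternative is unbeaten: D loses to E; E loses to F; F loses to H; G loses to F; H loses to D. In particular D beats H beats F beats D is a majority cycle — no Condorcet winner exists.

none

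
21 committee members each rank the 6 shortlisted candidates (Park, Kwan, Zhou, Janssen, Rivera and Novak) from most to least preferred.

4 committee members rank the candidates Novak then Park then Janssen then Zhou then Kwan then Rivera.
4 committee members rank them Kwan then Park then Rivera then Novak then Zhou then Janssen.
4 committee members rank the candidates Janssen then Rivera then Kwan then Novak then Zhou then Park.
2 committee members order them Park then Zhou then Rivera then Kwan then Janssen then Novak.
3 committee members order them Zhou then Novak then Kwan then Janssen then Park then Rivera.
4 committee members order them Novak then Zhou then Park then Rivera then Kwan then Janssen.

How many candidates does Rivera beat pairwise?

0

Rivera against each rival (21 committee members):
Rivera–Park: Park 17–4.
Rivera vs Kwan: 10 to 11, Kwan.
Rivera vs Zhou: Zhou wins 13–8.
Rivera–Janssen: Janssen 11–10.
Rivera vs Novak: Rivera preferred on 4+4+2 = 10 ballots; Novak wins 11–10.
Rivera beats no one; loses to Park, Kwan, Zhou, Janssen, Novak — 0 pairwise wins.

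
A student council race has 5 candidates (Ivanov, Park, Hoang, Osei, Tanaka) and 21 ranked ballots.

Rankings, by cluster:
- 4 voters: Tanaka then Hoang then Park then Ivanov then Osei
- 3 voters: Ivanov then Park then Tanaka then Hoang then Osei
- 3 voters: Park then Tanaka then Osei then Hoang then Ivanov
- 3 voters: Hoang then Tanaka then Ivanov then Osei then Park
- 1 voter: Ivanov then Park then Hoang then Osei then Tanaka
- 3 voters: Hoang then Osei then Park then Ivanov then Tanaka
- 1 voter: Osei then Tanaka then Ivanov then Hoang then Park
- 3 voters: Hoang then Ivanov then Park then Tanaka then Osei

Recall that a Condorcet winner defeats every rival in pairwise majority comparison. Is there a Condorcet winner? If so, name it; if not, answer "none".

none

Pairwise majorities:
Ivanov vs Park: 3+3+1+1+3 = 11 for Ivanov, 10 for Park — Ivanov by 11–10.
Ivanov vs Hoang: Ivanov preferred on 3+1+1 = 5 ballots; Hoang wins 16–5.
Ivanov vs Osei: 14 to 7, Ivanov.
Ivanov vs Tanaka: 3+1+3+3 = 10 for Ivanov, 11 for Tanaka — Tanaka by 11–10.
Park vs Hoang: Park preferred on 3+3+1 = 7 ballots; Hoang wins 14–7.
Park vs Osei: 4+3+3+1+3 = 14 for Park, 7 for Osei — Park by 14–7.
Park vs Tanaka: Park is ranked higher on 3+3+1+3+3 = 13 ballots, Tanaka on 8. Park wins 13–8.
Hoang vs Osei: 4+3+3+1+3+3 = 17 for Hoang, 4 for Osei — Hoang by 17–4.
Hoang vs Tanaka: 3+1+3+3 = 10 for Hoang, 11 for Tanaka — Tanaka by 11–10.
Osei vs Tanaka: 1+3+1 = 5 for Osei, 16 for Tanaka — Tanaka by 16–5.
Each candidate drops at least one matchup (Ivanov loses to Hoang; Park loses to Ivanov; Hoang loses to Tanaka; Osei loses to Ivanov; Tanaka loses to Park); the cycle Ivanov → Park → Tanaka → Ivanov rules out a Condorcet winner.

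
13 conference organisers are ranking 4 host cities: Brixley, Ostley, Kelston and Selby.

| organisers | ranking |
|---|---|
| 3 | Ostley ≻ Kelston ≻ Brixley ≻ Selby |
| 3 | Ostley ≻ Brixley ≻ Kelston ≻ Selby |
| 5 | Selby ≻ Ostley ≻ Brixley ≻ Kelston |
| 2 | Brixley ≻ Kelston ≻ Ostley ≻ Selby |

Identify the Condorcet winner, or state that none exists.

Pairwise majorities:
Brixley–Ostley: Ostley 11–2.
Brixley–Kelston: Brixley 10–3.
Brixley vs Selby: Brixley, 8–5.
Ostley vs Kelston: Ostley wins 11–2.
Ostley vs Selby: Ostley, 8–5.
Kelston–Selby: Kelston 8–5.
Ostley defeats every rival head-to-head and is the Condorcet winner.

Ostley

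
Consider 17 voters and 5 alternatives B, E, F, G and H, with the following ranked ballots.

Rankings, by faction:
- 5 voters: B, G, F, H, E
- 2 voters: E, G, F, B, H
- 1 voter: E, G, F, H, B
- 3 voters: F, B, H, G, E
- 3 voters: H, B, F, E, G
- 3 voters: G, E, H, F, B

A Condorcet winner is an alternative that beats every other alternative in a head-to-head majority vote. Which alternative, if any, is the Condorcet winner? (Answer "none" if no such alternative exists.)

Check each pair by majority over 17 ballots:
B vs E: 5+3+3 = 11 for B, 6 for E — B by 11–6.
B vs F: 5+3 = 8 for B, 9 for F — F by 9–8.
B vs G: 5+3+3 = 11 for B, 6 for G — B by 11–6.
B vs H: B, 10–7.
E vs F: F, 11–6.
E vs G: 6 to 11, G.
E vs H: H wins 11–6.
F vs G: F preferred on 3+3 = 6 ballots; G wins 11–6.
F–H: F 11–6.
G–H: G 11–6.
Each alternative drops at least one matchup (B loses to F; E loses to B; F loses to G; G loses to B; H loses to B); the cycle B → G → F → B rules out a Condorcet winner.

none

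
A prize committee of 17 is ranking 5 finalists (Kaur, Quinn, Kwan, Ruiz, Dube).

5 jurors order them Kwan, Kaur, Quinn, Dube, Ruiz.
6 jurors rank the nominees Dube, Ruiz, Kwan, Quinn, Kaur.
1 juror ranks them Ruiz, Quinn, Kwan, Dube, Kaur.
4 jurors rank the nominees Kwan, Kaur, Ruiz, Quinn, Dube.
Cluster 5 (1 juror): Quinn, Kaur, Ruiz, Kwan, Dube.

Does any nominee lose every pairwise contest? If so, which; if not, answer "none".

none

Pairwise majorities:
Kaur vs Quinn: Kaur, 9–8.
Kaur vs Kwan: Kwan, 16–1.
Kaur vs Ruiz: Kaur, 10–7.
Kaur vs Dube: 10 to 7, Kaur.
Quinn vs Kwan: Kwan wins 15–2.
Quinn vs Ruiz: Ruiz wins 11–6.
Quinn vs Dube: Quinn wins 11–6.
Kwan vs Ruiz: 9 to 8, Kwan.
Kwan vs Dube: Kwan is ranked higher on 5+1+4+1 = 11 ballots, Dube on 6. Kwan wins 11–6.
Ruiz vs Dube: Ruiz is ranked higher on 1+4+1 = 6 ballots, Dube on 11. Dube wins 11–6.
Each nominee has at least one pairwise win (Kaur beats Quinn; Quinn beats Dube; Kwan beats Kaur; Ruiz beats Quinn; Dube beats Ruiz) — no Condorcet loser.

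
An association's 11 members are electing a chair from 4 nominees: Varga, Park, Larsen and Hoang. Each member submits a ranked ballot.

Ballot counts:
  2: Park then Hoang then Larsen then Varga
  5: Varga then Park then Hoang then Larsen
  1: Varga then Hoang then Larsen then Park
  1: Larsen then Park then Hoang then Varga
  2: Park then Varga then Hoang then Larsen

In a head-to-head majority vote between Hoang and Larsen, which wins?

Hoang

Ballots ranking Hoang above Larsen: 2 + 5 + 1 + 2 = 10.
Ballots ranking Larsen above Hoang: 11 − 10 = 1.
Hoang wins the head-to-head 10–1.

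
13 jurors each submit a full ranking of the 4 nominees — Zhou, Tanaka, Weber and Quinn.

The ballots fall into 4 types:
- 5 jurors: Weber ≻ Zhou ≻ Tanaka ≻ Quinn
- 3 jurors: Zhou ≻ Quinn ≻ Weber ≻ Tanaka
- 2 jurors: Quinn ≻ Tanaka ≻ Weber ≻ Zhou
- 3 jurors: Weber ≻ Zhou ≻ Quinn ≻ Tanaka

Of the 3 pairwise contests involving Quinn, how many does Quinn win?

Quinn against each rival (13 jurors):
Quinn vs Zhou: 2 for Quinn, 11 for Zhou — Zhou by 11–2.
Quinn vs Tanaka: Quinn, 8–5.
Quinn–Weber: Weber 8–5.
Quinn beats Tanaka; loses to Zhou, Weber — 1 pairwise win.

1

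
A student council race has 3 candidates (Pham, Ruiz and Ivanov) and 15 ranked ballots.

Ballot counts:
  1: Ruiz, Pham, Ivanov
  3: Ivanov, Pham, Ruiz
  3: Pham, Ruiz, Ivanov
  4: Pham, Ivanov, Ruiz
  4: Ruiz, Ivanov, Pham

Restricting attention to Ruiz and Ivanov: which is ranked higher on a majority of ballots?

Ruiz

Ballots ranking Ruiz above Ivanov: 1 + 3 + 4 = 8.
Ballots ranking Ivanov above Ruiz: 15 − 8 = 7.
Ruiz wins the head-to-head 8–7.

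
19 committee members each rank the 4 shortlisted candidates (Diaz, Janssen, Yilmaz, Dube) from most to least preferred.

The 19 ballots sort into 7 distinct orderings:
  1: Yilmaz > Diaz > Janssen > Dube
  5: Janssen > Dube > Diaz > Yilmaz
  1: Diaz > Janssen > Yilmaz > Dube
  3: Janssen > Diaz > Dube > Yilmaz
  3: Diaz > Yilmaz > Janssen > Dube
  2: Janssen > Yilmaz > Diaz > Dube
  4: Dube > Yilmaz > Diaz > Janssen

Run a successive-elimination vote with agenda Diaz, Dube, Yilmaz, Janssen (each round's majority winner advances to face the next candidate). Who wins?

Janssen

Round 1: Diaz vs Dube — 10–9, Diaz advances.
Round 2: Diaz vs Yilmaz — 12–7, Diaz advances.
Round 3: Diaz vs Janssen — 9–10, Janssen advances.
Janssen survives the agenda.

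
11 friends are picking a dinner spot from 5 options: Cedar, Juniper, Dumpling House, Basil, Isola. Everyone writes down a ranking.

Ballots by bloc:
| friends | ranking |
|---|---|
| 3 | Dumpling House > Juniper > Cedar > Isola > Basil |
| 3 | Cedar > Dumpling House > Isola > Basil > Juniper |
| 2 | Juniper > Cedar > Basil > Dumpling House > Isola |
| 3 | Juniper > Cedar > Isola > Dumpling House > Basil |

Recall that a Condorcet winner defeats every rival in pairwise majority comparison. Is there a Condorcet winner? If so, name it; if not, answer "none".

Pairwise majorities:
Cedar vs Juniper: 3 to 8, Juniper.
Cedar vs Dumpling House: Cedar wins 8–3.
Cedar–Basil: Cedar 11–0.
Cedar vs Isola: 3+3+2+3 = 11 for Cedar, 0 for Isola — Cedar by 11–0.
Juniper vs Dumpling House: Juniper is ranked higher on 2+3 = 5 ballots, Dumpling House on 6. Dumpling House wins 6–5.
Juniper vs Basil: Juniper is ranked higher on 3+2+3 = 8 ballots, Basil on 3. Juniper wins 8–3.
Juniper vs Isola: 8 to 3, Juniper.
Dumpling House vs Basil: 9 to 2, Dumpling House.
Dumpling House vs Isola: Dumpling House preferred on 3+3+2 = 8 ballots; Dumpling House wins 8–3.
Basil vs Isola: Isola wins 9–2.
Each restaurant drops at least one matchup (Cedar loses to Juniper; Juniper loses to Dumpling House; Dumpling House loses to Cedar; Basil loses to Cedar; Isola loses to Cedar); the cycle Cedar → Dumpling House → Juniper → Cedar rules out a Condorcet winner.

none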